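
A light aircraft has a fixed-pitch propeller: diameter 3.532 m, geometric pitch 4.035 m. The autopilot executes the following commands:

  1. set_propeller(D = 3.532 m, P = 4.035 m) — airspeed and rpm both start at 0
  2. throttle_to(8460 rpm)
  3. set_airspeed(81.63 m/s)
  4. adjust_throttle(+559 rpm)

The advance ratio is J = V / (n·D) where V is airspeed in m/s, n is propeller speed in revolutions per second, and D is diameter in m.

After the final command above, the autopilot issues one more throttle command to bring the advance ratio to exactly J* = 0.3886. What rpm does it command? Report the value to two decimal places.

set_propeller: D = 3.532 m, P = 4.035 m (p = P/D = 1.142412); state ← (V=0, rpm=0)
throttle_to(8460): rpm ← 8460
set_airspeed(81.63): V ← 81.63 m/s
adjust_throttle(+559): rpm ← 8460 +559 = 9019
final state: V = 81.63 m/s, rpm = 9019 → n = rpm/60 = 150.316667 rev/s
target J* = 0.3886; solve J* = V/(n·D) for n: n = V/(J*·D) = 81.63/(0.3886 × 3.532) = 59.473885 rev/s
rpm = 60·n = 3568.433072

rpm = 3568.43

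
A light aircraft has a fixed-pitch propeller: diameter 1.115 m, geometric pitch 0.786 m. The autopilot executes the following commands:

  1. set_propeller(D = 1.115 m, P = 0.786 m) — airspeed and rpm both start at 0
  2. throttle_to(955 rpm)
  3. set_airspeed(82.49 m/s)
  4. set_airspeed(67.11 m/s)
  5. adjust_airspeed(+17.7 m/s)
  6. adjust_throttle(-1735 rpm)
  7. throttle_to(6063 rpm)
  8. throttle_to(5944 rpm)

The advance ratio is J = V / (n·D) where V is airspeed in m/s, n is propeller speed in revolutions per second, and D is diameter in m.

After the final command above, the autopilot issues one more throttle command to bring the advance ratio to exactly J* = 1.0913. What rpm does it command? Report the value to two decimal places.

rpm = 4181.95

set_propeller: D = 1.115 m, P = 0.786 m (p = P/D = 0.704933); state ← (V=0, rpm=0)
throttle_to(955): rpm ← 955
set_airspeed(82.49): V ← 82.49 m/s
set_airspeed(67.11): V ← 67.11 m/s
adjust_airspeed(+17.7): V ← 67.11 +17.7 = 84.81 m/s
adjust_throttle(-1735): rpm ← 955 -1735 = -780
throttle_to(6063): rpm ← 6063
throttle_to(5944): rpm ← 5944
final state: V = 84.81 m/s, rpm = 5944 → n = rpm/60 = 99.066667 rev/s
target J* = 1.0913; solve J* = V/(n·D) for n: n = V/(J*·D) = 84.81/(1.0913 × 1.115) = 69.699240 rev/s
rpm = 60·n = 4181.954381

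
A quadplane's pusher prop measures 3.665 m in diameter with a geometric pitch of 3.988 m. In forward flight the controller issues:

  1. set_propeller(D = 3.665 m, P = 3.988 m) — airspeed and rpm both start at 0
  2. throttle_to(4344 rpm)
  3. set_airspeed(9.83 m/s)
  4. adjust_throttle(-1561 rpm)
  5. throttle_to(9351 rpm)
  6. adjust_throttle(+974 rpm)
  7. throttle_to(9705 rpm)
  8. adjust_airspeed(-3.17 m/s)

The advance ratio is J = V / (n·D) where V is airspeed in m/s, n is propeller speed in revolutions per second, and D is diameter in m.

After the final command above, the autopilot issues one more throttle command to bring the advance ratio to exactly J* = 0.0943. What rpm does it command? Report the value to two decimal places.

rpm = 1156.22

set_propeller: D = 3.665 m, P = 3.988 m (p = P/D = 1.088131); state ← (V=0, rpm=0)
throttle_to(4344): rpm ← 4344
set_airspeed(9.83): V ← 9.83 m/s
adjust_throttle(-1561): rpm ← 4344 -1561 = 2783
throttle_to(9351): rpm ← 9351
adjust_throttle(+974): rpm ← 9351 +974 = 10325
throttle_to(9705): rpm ← 9705
adjust_airspeed(-3.17): V ← 9.83 -3.17 = 6.66 m/s
final state: V = 6.66 m/s, rpm = 9705 → n = rpm/60 = 161.750000 rev/s
target J* = 0.0943; solve J* = V/(n·D) for n: n = V/(J*·D) = 6.66/(0.0943 × 3.665) = 19.270304 rev/s
rpm = 60·n = 1156.218217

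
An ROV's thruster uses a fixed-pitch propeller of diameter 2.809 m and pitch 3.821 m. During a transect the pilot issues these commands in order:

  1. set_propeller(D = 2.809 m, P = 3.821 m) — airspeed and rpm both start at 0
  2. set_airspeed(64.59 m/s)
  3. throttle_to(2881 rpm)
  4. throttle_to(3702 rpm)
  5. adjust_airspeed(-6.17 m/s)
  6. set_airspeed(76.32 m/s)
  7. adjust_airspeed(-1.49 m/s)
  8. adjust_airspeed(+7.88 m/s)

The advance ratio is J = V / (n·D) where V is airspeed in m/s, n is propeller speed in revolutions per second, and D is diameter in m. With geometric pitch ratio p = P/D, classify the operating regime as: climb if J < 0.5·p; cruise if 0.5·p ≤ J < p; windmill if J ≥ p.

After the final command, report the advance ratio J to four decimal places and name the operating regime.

J = 0.4772, regime = climb

set_propeller: D = 2.809 m, P = 3.821 m (p = P/D = 1.360271); state ← (V=0, rpm=0)
set_airspeed(64.59): V ← 64.59 m/s
throttle_to(2881): rpm ← 2881
throttle_to(3702): rpm ← 3702
adjust_airspeed(-6.17): V ← 64.59 -6.17 = 58.42 m/s
set_airspeed(76.32): V ← 76.32 m/s
adjust_airspeed(-1.49): V ← 76.32 -1.49 = 74.83 m/s
adjust_airspeed(+7.88): V ← 74.83 +7.88 = 82.71 m/s
final state: V = 82.71 m/s, rpm = 3702 → n = rpm/60 = 61.700000 rev/s
J = V / (n·D) = 82.71 / (61.700000 × 2.809) = 0.477223
regime bands: climb J<0.6801 | cruise [0.6801, 1.3603) | windmill J≥1.3603
J = 0.4772 → climb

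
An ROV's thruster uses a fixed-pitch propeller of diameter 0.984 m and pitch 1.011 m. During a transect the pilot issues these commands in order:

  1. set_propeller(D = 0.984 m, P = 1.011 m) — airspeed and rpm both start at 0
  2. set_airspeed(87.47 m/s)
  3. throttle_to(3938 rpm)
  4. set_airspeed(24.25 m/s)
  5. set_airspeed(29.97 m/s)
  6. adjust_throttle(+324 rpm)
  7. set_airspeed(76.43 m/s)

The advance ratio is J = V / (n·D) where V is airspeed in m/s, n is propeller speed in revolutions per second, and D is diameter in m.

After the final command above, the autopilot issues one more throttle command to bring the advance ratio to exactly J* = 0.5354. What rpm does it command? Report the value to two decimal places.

set_propeller: D = 0.984 m, P = 1.011 m (p = P/D = 1.027439); state ← (V=0, rpm=0)
set_airspeed(87.47): V ← 87.47 m/s
throttle_to(3938): rpm ← 3938
set_airspeed(24.25): V ← 24.25 m/s
set_airspeed(29.97): V ← 29.97 m/s
adjust_throttle(+324): rpm ← 3938 +324 = 4262
set_airspeed(76.43): V ← 76.43 m/s
final state: V = 76.43 m/s, rpm = 4262 → n = rpm/60 = 71.033333 rev/s
target J* = 0.5354; solve J* = V/(n·D) for n: n = V/(J*·D) = 76.43/(0.5354 × 0.984) = 145.074270 rev/s
rpm = 60·n = 8704.456208

rpm = 8704.46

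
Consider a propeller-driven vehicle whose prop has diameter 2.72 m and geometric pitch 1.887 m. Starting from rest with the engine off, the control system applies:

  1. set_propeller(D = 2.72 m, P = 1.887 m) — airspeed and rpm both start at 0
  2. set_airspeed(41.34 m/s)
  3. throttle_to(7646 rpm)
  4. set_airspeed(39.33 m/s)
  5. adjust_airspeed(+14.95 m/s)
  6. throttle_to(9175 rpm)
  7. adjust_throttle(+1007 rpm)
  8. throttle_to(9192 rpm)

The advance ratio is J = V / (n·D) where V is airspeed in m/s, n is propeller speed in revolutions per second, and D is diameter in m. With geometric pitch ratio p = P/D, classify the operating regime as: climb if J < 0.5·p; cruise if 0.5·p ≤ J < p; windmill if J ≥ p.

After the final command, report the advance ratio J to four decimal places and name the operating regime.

J = 0.1303, regime = climb

set_propeller: D = 2.72 m, P = 1.887 m (p = P/D = 0.693750); state ← (V=0, rpm=0)
set_airspeed(41.34): V ← 41.34 m/s
throttle_to(7646): rpm ← 7646
set_airspeed(39.33): V ← 39.33 m/s
adjust_airspeed(+14.95): V ← 39.33 +14.95 = 54.28 m/s
throttle_to(9175): rpm ← 9175
adjust_throttle(+1007): rpm ← 9175 +1007 = 10182
throttle_to(9192): rpm ← 9192
final state: V = 54.28 m/s, rpm = 9192 → n = rpm/60 = 153.200000 rev/s
J = V / (n·D) = 54.28 / (153.200000 × 2.72) = 0.130260
regime bands: climb J<0.3469 | cruise [0.3469, 0.6937) | windmill J≥0.6937
J = 0.1303 → climb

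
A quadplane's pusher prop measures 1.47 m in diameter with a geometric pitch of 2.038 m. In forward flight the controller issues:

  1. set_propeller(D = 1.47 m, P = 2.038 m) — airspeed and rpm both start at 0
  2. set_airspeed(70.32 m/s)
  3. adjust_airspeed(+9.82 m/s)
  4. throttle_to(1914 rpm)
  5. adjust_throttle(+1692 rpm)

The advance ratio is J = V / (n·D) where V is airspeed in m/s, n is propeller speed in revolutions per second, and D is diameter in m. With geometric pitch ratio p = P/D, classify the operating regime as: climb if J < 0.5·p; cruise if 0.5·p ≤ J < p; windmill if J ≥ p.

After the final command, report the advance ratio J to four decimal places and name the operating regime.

J = 0.9071, regime = cruise

set_propeller: D = 1.47 m, P = 2.038 m (p = P/D = 1.386395); state ← (V=0, rpm=0)
set_airspeed(70.32): V ← 70.32 m/s
adjust_airspeed(+9.82): V ← 70.32 +9.82 = 80.14 m/s
throttle_to(1914): rpm ← 1914
adjust_throttle(+1692): rpm ← 1914 +1692 = 3606
final state: V = 80.14 m/s, rpm = 3606 → n = rpm/60 = 60.100000 rev/s
J = V / (n·D) = 80.14 / (60.100000 × 1.47) = 0.907105
regime bands: climb J<0.6932 | cruise [0.6932, 1.3864) | windmill J≥1.3864
J = 0.9071 → cruise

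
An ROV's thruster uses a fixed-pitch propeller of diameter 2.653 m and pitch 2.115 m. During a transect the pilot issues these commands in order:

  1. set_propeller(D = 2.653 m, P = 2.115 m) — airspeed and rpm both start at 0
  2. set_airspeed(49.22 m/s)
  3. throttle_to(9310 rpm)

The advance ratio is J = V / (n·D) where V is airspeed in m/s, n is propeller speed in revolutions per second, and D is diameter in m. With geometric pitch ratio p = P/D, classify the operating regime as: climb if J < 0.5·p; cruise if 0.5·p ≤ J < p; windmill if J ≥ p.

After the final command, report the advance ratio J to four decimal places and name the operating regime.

J = 0.1196, regime = climb

set_propeller: D = 2.653 m, P = 2.115 m (p = P/D = 0.797211); state ← (V=0, rpm=0)
set_airspeed(49.22): V ← 49.22 m/s
throttle_to(9310): rpm ← 9310
final state: V = 49.22 m/s, rpm = 9310 → n = rpm/60 = 155.166667 rev/s
J = V / (n·D) = 49.22 / (155.166667 × 2.653) = 0.119566
regime bands: climb J<0.3986 | cruise [0.3986, 0.7972) | windmill J≥0.7972
J = 0.1196 → climb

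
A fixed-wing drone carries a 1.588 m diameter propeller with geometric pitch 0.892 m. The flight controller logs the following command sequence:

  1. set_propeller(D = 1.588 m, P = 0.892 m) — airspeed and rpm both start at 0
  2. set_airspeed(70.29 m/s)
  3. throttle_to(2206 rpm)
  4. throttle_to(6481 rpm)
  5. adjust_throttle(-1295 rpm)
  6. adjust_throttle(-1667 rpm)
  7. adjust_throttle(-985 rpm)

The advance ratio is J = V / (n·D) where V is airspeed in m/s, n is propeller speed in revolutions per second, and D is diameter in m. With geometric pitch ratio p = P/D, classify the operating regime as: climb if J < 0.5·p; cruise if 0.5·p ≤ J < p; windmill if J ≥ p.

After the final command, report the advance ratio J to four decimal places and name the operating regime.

set_propeller: D = 1.588 m, P = 0.892 m (p = P/D = 0.561713); state ← (V=0, rpm=0)
set_airspeed(70.29): V ← 70.29 m/s
throttle_to(2206): rpm ← 2206
throttle_to(6481): rpm ← 6481
adjust_throttle(-1295): rpm ← 6481 -1295 = 5186
adjust_throttle(-1667): rpm ← 5186 -1667 = 3519
adjust_throttle(-985): rpm ← 3519 -985 = 2534
final state: V = 70.29 m/s, rpm = 2534 → n = rpm/60 = 42.233333 rev/s
J = V / (n·D) = 70.29 / (42.233333 × 1.588) = 1.048064
regime bands: climb J<0.2809 | cruise [0.2809, 0.5617) | windmill J≥0.5617
J = 1.0481 → windmill

J = 1.0481, regime = windmill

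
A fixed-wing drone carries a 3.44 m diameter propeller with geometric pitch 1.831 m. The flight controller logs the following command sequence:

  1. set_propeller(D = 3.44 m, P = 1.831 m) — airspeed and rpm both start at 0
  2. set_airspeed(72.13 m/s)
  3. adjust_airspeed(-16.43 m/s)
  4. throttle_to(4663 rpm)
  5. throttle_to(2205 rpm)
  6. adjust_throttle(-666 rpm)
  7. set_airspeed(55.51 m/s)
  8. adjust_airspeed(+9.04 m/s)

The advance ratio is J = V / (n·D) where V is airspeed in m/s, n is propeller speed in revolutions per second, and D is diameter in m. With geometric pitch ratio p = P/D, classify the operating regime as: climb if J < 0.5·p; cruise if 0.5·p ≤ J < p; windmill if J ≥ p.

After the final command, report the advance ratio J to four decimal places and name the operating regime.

set_propeller: D = 3.44 m, P = 1.831 m (p = P/D = 0.532267); state ← (V=0, rpm=0)
set_airspeed(72.13): V ← 72.13 m/s
adjust_airspeed(-16.43): V ← 72.13 -16.43 = 55.7 m/s
throttle_to(4663): rpm ← 4663
throttle_to(2205): rpm ← 2205
adjust_throttle(-666): rpm ← 2205 -666 = 1539
set_airspeed(55.51): V ← 55.51 m/s
adjust_airspeed(+9.04): V ← 55.51 +9.04 = 64.55 m/s
final state: V = 64.55 m/s, rpm = 1539 → n = rpm/60 = 25.650000 rev/s
J = V / (n·D) = 64.55 / (25.650000 × 3.44) = 0.731561
regime bands: climb J<0.2661 | cruise [0.2661, 0.5323) | windmill J≥0.5323
J = 0.7316 → windmill

J = 0.7316, regime = windmill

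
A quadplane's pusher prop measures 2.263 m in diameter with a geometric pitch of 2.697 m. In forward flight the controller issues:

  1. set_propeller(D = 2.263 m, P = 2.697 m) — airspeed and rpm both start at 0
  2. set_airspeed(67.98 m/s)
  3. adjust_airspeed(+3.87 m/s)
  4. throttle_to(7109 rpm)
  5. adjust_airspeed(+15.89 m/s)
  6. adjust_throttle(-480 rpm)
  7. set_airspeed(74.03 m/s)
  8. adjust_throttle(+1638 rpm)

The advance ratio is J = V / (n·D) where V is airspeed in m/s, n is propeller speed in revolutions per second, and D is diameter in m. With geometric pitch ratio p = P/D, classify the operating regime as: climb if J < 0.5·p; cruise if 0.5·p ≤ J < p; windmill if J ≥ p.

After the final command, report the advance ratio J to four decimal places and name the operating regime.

J = 0.2374, regime = climb

set_propeller: D = 2.263 m, P = 2.697 m (p = P/D = 1.191781); state ← (V=0, rpm=0)
set_airspeed(67.98): V ← 67.98 m/s
adjust_airspeed(+3.87): V ← 67.98 +3.87 = 71.85 m/s
throttle_to(7109): rpm ← 7109
adjust_airspeed(+15.89): V ← 71.85 +15.89 = 87.74 m/s
adjust_throttle(-480): rpm ← 7109 -480 = 6629
set_airspeed(74.03): V ← 74.03 m/s
adjust_throttle(+1638): rpm ← 6629 +1638 = 8267
final state: V = 74.03 m/s, rpm = 8267 → n = rpm/60 = 137.783333 rev/s
J = V / (n·D) = 74.03 / (137.783333 × 2.263) = 0.237425
regime bands: climb J<0.5959 | cruise [0.5959, 1.1918) | windmill J≥1.1918
J = 0.2374 → climb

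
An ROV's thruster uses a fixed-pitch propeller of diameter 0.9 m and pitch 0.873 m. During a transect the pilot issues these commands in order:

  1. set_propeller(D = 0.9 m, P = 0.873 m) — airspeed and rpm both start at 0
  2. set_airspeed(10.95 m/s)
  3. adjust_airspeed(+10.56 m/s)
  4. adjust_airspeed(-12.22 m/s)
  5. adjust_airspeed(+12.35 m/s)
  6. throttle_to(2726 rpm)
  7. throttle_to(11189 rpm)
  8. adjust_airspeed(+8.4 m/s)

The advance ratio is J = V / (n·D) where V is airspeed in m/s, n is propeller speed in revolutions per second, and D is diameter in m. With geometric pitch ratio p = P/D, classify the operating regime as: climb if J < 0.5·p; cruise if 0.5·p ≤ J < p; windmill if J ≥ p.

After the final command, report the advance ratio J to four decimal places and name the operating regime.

J = 0.1790, regime = climb

set_propeller: D = 0.9 m, P = 0.873 m (p = P/D = 0.970000); state ← (V=0, rpm=0)
set_airspeed(10.95): V ← 10.95 m/s
adjust_airspeed(+10.56): V ← 10.95 +10.56 = 21.51 m/s
adjust_airspeed(-12.22): V ← 21.51 -12.22 = 9.29 m/s
adjust_airspeed(+12.35): V ← 9.29 +12.35 = 21.64 m/s
throttle_to(2726): rpm ← 2726
throttle_to(11189): rpm ← 11189
adjust_airspeed(+8.4): V ← 21.64 +8.4 = 30.04 m/s
final state: V = 30.04 m/s, rpm = 11189 → n = rpm/60 = 186.483333 rev/s
J = V / (n·D) = 30.04 / (186.483333 × 0.9) = 0.178985
regime bands: climb J<0.4850 | cruise [0.4850, 0.9700) | windmill J≥0.9700
J = 0.1790 → climb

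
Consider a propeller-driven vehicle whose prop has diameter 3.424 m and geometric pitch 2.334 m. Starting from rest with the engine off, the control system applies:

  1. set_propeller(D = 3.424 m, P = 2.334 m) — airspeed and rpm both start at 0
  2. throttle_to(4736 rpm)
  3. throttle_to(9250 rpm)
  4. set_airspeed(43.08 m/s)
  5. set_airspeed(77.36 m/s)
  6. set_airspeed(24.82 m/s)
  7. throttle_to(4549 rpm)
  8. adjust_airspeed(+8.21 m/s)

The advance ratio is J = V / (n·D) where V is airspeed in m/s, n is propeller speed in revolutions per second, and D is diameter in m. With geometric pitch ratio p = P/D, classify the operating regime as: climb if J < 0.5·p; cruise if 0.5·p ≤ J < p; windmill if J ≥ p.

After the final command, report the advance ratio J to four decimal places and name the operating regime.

J = 0.1272, regime = climb

set_propeller: D = 3.424 m, P = 2.334 m (p = P/D = 0.681659); state ← (V=0, rpm=0)
throttle_to(4736): rpm ← 4736
throttle_to(9250): rpm ← 9250
set_airspeed(43.08): V ← 43.08 m/s
set_airspeed(77.36): V ← 77.36 m/s
set_airspeed(24.82): V ← 24.82 m/s
throttle_to(4549): rpm ← 4549
adjust_airspeed(+8.21): V ← 24.82 +8.21 = 33.03 m/s
final state: V = 33.03 m/s, rpm = 4549 → n = rpm/60 = 75.816667 rev/s
J = V / (n·D) = 33.03 / (75.816667 × 3.424) = 0.127236
regime bands: climb J<0.3408 | cruise [0.3408, 0.6817) | windmill J≥0.6817
J = 0.1272 → climb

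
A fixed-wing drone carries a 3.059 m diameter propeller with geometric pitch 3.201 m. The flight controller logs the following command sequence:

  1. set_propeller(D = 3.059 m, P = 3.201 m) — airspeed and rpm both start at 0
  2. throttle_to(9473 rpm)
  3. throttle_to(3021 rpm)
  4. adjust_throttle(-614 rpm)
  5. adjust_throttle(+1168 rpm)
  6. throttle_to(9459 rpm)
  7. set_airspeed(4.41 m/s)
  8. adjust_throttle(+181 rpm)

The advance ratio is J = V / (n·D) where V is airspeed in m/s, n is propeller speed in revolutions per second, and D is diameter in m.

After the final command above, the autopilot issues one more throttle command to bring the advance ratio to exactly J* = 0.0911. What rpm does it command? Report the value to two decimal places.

rpm = 949.49

set_propeller: D = 3.059 m, P = 3.201 m (p = P/D = 1.046420); state ← (V=0, rpm=0)
throttle_to(9473): rpm ← 9473
throttle_to(3021): rpm ← 3021
adjust_throttle(-614): rpm ← 3021 -614 = 2407
adjust_throttle(+1168): rpm ← 2407 +1168 = 3575
throttle_to(9459): rpm ← 9459
set_airspeed(4.41): V ← 4.41 m/s
adjust_throttle(+181): rpm ← 9459 +181 = 9640
final state: V = 4.41 m/s, rpm = 9640 → n = rpm/60 = 160.666667 rev/s
target J* = 0.0911; solve J* = V/(n·D) for n: n = V/(J*·D) = 4.41/(0.0911 × 3.059) = 15.824891 rev/s
rpm = 60·n = 949.493478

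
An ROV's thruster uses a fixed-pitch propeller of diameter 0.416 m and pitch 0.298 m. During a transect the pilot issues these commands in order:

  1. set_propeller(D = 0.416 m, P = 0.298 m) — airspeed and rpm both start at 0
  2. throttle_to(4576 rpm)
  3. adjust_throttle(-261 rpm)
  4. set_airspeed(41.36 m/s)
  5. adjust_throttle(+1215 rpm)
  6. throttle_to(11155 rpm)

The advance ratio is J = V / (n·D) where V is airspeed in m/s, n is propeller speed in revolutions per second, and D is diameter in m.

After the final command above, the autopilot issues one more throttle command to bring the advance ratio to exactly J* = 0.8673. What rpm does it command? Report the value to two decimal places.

set_propeller: D = 0.416 m, P = 0.298 m (p = P/D = 0.716346); state ← (V=0, rpm=0)
throttle_to(4576): rpm ← 4576
adjust_throttle(-261): rpm ← 4576 -261 = 4315
set_airspeed(41.36): V ← 41.36 m/s
adjust_throttle(+1215): rpm ← 4315 +1215 = 5530
throttle_to(11155): rpm ← 11155
final state: V = 41.36 m/s, rpm = 11155 → n = rpm/60 = 185.916667 rev/s
target J* = 0.8673; solve J* = V/(n·D) for n: n = V/(J*·D) = 41.36/(0.8673 × 0.416) = 114.635163 rev/s
rpm = 60·n = 6878.109784

rpm = 6878.11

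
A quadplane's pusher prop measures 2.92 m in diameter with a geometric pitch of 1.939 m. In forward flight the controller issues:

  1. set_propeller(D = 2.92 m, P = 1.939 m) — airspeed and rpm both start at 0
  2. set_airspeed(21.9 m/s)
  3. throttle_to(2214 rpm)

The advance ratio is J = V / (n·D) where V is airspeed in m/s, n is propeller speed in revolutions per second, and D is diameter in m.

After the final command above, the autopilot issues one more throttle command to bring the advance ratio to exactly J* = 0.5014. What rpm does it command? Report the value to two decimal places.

rpm = 897.49

set_propeller: D = 2.92 m, P = 1.939 m (p = P/D = 0.664041); state ← (V=0, rpm=0)
set_airspeed(21.9): V ← 21.9 m/s
throttle_to(2214): rpm ← 2214
final state: V = 21.9 m/s, rpm = 2214 → n = rpm/60 = 36.900000 rev/s
target J* = 0.5014; solve J* = V/(n·D) for n: n = V/(J*·D) = 21.9/(0.5014 × 2.92) = 14.958117 rev/s
rpm = 60·n = 897.487036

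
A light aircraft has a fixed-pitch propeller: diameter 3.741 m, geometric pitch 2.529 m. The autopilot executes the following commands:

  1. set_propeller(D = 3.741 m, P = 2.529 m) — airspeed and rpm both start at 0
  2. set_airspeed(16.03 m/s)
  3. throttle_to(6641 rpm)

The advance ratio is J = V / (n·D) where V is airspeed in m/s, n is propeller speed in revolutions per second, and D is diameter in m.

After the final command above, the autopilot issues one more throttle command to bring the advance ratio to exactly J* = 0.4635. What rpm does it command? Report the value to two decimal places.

rpm = 554.69

set_propeller: D = 3.741 m, P = 2.529 m (p = P/D = 0.676022); state ← (V=0, rpm=0)
set_airspeed(16.03): V ← 16.03 m/s
throttle_to(6641): rpm ← 6641
final state: V = 16.03 m/s, rpm = 6641 → n = rpm/60 = 110.683333 rev/s
target J* = 0.4635; solve J* = V/(n·D) for n: n = V/(J*·D) = 16.03/(0.4635 × 3.741) = 9.244769 rev/s
rpm = 60·n = 554.686155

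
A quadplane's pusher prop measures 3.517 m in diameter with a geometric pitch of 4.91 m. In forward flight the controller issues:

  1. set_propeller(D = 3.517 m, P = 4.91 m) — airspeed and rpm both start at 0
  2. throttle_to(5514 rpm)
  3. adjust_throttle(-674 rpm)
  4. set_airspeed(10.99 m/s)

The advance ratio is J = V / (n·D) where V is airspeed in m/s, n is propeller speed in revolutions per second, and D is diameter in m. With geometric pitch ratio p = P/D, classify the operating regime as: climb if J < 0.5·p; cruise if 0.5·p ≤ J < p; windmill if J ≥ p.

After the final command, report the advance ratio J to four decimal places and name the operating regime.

J = 0.0387, regime = climb

set_propeller: D = 3.517 m, P = 4.91 m (p = P/D = 1.396076); state ← (V=0, rpm=0)
throttle_to(5514): rpm ← 5514
adjust_throttle(-674): rpm ← 5514 -674 = 4840
set_airspeed(10.99): V ← 10.99 m/s
final state: V = 10.99 m/s, rpm = 4840 → n = rpm/60 = 80.666667 rev/s
J = V / (n·D) = 10.99 / (80.666667 × 3.517) = 0.038737
regime bands: climb J<0.6980 | cruise [0.6980, 1.3961) | windmill J≥1.3961
J = 0.0387 → climb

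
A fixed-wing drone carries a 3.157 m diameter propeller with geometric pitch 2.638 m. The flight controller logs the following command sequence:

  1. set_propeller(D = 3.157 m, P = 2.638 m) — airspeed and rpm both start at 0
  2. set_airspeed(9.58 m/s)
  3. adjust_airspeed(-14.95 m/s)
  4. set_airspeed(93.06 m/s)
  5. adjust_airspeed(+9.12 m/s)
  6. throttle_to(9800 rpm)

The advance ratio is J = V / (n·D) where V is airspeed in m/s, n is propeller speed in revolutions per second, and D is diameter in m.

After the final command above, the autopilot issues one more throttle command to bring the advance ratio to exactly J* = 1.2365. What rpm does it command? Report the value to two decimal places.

rpm = 1570.54

set_propeller: D = 3.157 m, P = 2.638 m (p = P/D = 0.835603); state ← (V=0, rpm=0)
set_airspeed(9.58): V ← 9.58 m/s
adjust_airspeed(-14.95): V ← 9.58 -14.95 = -5.37 m/s
set_airspeed(93.06): V ← 93.06 m/s
adjust_airspeed(+9.12): V ← 93.06 +9.12 = 102.18 m/s
throttle_to(9800): rpm ← 9800
final state: V = 102.18 m/s, rpm = 9800 → n = rpm/60 = 163.333333 rev/s
target J* = 1.2365; solve J* = V/(n·D) for n: n = V/(J*·D) = 102.18/(1.2365 × 3.157) = 26.175633 rev/s
rpm = 60·n = 1570.537990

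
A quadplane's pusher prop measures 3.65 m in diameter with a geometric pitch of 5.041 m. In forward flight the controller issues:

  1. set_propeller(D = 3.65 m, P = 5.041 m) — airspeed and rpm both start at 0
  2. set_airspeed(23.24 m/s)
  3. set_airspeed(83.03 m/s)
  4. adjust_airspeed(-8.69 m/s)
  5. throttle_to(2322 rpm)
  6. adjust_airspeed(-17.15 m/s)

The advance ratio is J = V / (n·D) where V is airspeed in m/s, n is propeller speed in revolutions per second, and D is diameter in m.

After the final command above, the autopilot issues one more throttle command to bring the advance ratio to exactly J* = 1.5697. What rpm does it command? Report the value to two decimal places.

set_propeller: D = 3.65 m, P = 5.041 m (p = P/D = 1.381096); state ← (V=0, rpm=0)
set_airspeed(23.24): V ← 23.24 m/s
set_airspeed(83.03): V ← 83.03 m/s
adjust_airspeed(-8.69): V ← 83.03 -8.69 = 74.34 m/s
throttle_to(2322): rpm ← 2322
adjust_airspeed(-17.15): V ← 74.34 -17.15 = 57.19 m/s
final state: V = 57.19 m/s, rpm = 2322 → n = rpm/60 = 38.700000 rev/s
target J* = 1.5697; solve J* = V/(n·D) for n: n = V/(J*·D) = 57.19/(1.5697 × 3.65) = 9.981839 rev/s
rpm = 60·n = 598.910358

rpm = 598.91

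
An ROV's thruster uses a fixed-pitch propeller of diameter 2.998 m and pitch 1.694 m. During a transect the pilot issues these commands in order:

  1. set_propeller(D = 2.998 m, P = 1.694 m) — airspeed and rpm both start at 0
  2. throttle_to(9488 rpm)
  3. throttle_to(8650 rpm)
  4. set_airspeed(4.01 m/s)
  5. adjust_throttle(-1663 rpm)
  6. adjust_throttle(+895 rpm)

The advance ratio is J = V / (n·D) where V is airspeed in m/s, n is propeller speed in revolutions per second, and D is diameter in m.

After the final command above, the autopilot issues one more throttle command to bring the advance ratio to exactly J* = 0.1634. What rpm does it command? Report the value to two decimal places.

set_propeller: D = 2.998 m, P = 1.694 m (p = P/D = 0.565043); state ← (V=0, rpm=0)
throttle_to(9488): rpm ← 9488
throttle_to(8650): rpm ← 8650
set_airspeed(4.01): V ← 4.01 m/s
adjust_throttle(-1663): rpm ← 8650 -1663 = 6987
adjust_throttle(+895): rpm ← 6987 +895 = 7882
final state: V = 4.01 m/s, rpm = 7882 → n = rpm/60 = 131.366667 rev/s
target J* = 0.1634; solve J* = V/(n·D) for n: n = V/(J*·D) = 4.01/(0.1634 × 2.998) = 8.185792 rev/s
rpm = 60·n = 491.147505

rpm = 491.15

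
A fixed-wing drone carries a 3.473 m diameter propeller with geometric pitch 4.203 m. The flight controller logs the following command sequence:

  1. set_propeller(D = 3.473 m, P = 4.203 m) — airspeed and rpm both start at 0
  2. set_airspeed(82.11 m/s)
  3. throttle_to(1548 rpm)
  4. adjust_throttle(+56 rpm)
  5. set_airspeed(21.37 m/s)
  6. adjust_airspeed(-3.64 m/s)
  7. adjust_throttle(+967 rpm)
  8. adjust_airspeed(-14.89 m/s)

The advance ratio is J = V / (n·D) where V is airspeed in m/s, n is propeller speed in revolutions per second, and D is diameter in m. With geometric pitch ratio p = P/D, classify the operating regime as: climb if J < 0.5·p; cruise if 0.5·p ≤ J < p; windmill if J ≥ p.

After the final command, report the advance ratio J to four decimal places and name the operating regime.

J = 0.0191, regime = climb

set_propeller: D = 3.473 m, P = 4.203 m (p = P/D = 1.210193); state ← (V=0, rpm=0)
set_airspeed(82.11): V ← 82.11 m/s
throttle_to(1548): rpm ← 1548
adjust_throttle(+56): rpm ← 1548 +56 = 1604
set_airspeed(21.37): V ← 21.37 m/s
adjust_airspeed(-3.64): V ← 21.37 -3.64 = 17.73 m/s
adjust_throttle(+967): rpm ← 1604 +967 = 2571
adjust_airspeed(-14.89): V ← 17.73 -14.89 = 2.84 m/s
final state: V = 2.84 m/s, rpm = 2571 → n = rpm/60 = 42.850000 rev/s
J = V / (n·D) = 2.84 / (42.850000 × 3.473) = 0.019084
regime bands: climb J<0.6051 | cruise [0.6051, 1.2102) | windmill J≥1.2102
J = 0.0191 → climb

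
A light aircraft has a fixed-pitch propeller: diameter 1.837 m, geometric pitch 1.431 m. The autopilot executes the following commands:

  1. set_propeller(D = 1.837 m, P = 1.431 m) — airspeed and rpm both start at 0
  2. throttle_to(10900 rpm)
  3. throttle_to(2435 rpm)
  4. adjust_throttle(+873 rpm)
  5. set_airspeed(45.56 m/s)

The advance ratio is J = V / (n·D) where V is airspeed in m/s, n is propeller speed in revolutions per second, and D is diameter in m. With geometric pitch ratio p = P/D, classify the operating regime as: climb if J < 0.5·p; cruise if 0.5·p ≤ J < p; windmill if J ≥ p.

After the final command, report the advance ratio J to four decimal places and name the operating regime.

set_propeller: D = 1.837 m, P = 1.431 m (p = P/D = 0.778987); state ← (V=0, rpm=0)
throttle_to(10900): rpm ← 10900
throttle_to(2435): rpm ← 2435
adjust_throttle(+873): rpm ← 2435 +873 = 3308
set_airspeed(45.56): V ← 45.56 m/s
final state: V = 45.56 m/s, rpm = 3308 → n = rpm/60 = 55.133333 rev/s
J = V / (n·D) = 45.56 / (55.133333 × 1.837) = 0.449842
regime bands: climb J<0.3895 | cruise [0.3895, 0.7790) | windmill J≥0.7790
J = 0.4498 → cruise

J = 0.4498, regime = cruise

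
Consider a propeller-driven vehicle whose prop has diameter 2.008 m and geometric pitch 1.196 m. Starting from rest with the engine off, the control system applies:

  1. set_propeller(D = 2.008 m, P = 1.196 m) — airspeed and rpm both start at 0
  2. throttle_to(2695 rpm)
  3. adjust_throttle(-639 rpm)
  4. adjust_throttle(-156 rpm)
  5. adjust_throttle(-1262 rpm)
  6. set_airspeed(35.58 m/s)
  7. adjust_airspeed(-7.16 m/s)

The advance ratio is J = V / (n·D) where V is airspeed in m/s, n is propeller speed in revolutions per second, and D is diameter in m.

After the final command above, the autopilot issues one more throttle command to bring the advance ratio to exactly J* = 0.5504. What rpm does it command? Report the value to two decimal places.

rpm = 1542.88

set_propeller: D = 2.008 m, P = 1.196 m (p = P/D = 0.595618); state ← (V=0, rpm=0)
throttle_to(2695): rpm ← 2695
adjust_throttle(-639): rpm ← 2695 -639 = 2056
adjust_throttle(-156): rpm ← 2056 -156 = 1900
adjust_throttle(-1262): rpm ← 1900 -1262 = 638
set_airspeed(35.58): V ← 35.58 m/s
adjust_airspeed(-7.16): V ← 35.58 -7.16 = 28.42 m/s
final state: V = 28.42 m/s, rpm = 638 → n = rpm/60 = 10.633333 rev/s
target J* = 0.5504; solve J* = V/(n·D) for n: n = V/(J*·D) = 28.42/(0.5504 × 2.008) = 25.714728 rev/s
rpm = 60·n = 1542.883698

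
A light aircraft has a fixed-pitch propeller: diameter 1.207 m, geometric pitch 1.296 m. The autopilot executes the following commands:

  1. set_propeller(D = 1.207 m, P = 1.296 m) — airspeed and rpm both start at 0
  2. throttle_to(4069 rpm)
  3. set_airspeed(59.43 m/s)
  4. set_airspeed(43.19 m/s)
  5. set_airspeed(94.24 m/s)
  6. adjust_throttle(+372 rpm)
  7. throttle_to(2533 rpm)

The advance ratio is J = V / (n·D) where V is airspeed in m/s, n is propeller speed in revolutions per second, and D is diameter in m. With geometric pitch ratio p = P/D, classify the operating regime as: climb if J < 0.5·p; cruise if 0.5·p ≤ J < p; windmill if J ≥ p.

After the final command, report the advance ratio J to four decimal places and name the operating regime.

J = 1.8495, regime = windmill

set_propeller: D = 1.207 m, P = 1.296 m (p = P/D = 1.073737); state ← (V=0, rpm=0)
throttle_to(4069): rpm ← 4069
set_airspeed(59.43): V ← 59.43 m/s
set_airspeed(43.19): V ← 43.19 m/s
set_airspeed(94.24): V ← 94.24 m/s
adjust_throttle(+372): rpm ← 4069 +372 = 4441
throttle_to(2533): rpm ← 2533
final state: V = 94.24 m/s, rpm = 2533 → n = rpm/60 = 42.216667 rev/s
J = V / (n·D) = 94.24 / (42.216667 × 1.207) = 1.849456
regime bands: climb J<0.5369 | cruise [0.5369, 1.0737) | windmill J≥1.0737
J = 1.8495 → windmill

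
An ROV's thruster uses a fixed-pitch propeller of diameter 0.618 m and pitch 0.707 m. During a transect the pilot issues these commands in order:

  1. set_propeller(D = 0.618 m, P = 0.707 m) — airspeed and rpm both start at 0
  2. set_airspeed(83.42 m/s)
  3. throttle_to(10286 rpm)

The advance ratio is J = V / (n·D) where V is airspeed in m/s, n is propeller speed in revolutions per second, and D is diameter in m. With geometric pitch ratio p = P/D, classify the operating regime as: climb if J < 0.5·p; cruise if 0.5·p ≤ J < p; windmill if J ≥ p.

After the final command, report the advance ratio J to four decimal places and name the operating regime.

set_propeller: D = 0.618 m, P = 0.707 m (p = P/D = 1.144013); state ← (V=0, rpm=0)
set_airspeed(83.42): V ← 83.42 m/s
throttle_to(10286): rpm ← 10286
final state: V = 83.42 m/s, rpm = 10286 → n = rpm/60 = 171.433333 rev/s
J = V / (n·D) = 83.42 / (171.433333 × 0.618) = 0.787384
regime bands: climb J<0.5720 | cruise [0.5720, 1.1440) | windmill J≥1.1440
J = 0.7874 → cruise

J = 0.7874, regime = cruise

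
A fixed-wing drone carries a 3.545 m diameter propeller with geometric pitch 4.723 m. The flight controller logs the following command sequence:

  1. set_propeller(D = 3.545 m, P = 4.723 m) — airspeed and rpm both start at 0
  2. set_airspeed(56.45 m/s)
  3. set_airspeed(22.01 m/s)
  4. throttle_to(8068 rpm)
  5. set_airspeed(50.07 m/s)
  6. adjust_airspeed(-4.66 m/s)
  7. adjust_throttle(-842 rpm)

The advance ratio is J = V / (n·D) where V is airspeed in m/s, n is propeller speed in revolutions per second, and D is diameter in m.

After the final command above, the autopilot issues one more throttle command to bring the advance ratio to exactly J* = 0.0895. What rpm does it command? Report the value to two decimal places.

rpm = 8587.44

set_propeller: D = 3.545 m, P = 4.723 m (p = P/D = 1.332299); state ← (V=0, rpm=0)
set_airspeed(56.45): V ← 56.45 m/s
set_airspeed(22.01): V ← 22.01 m/s
throttle_to(8068): rpm ← 8068
set_airspeed(50.07): V ← 50.07 m/s
adjust_airspeed(-4.66): V ← 50.07 -4.66 = 45.41 m/s
adjust_throttle(-842): rpm ← 8068 -842 = 7226
final state: V = 45.41 m/s, rpm = 7226 → n = rpm/60 = 120.433333 rev/s
target J* = 0.0895; solve J* = V/(n·D) for n: n = V/(J*·D) = 45.41/(0.0895 × 3.545) = 143.123921 rev/s
rpm = 60·n = 8587.435289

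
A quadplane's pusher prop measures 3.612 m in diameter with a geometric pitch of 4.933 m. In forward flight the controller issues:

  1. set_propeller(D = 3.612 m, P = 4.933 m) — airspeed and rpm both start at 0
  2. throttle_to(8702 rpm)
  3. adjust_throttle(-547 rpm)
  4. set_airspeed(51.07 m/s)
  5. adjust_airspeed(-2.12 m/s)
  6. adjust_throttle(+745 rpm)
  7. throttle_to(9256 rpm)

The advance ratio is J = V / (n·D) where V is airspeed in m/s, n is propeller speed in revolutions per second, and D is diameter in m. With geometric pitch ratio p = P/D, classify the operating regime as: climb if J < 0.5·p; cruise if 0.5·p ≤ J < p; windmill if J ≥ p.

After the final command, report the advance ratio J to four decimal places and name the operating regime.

J = 0.0878, regime = climb

set_propeller: D = 3.612 m, P = 4.933 m (p = P/D = 1.365725); state ← (V=0, rpm=0)
throttle_to(8702): rpm ← 8702
adjust_throttle(-547): rpm ← 8702 -547 = 8155
set_airspeed(51.07): V ← 51.07 m/s
adjust_airspeed(-2.12): V ← 51.07 -2.12 = 48.95 m/s
adjust_throttle(+745): rpm ← 8155 +745 = 8900
throttle_to(9256): rpm ← 9256
final state: V = 48.95 m/s, rpm = 9256 → n = rpm/60 = 154.266667 rev/s
J = V / (n·D) = 48.95 / (154.266667 × 3.612) = 0.087848
regime bands: climb J<0.6829 | cruise [0.6829, 1.3657) | windmill J≥1.3657
J = 0.0878 → climb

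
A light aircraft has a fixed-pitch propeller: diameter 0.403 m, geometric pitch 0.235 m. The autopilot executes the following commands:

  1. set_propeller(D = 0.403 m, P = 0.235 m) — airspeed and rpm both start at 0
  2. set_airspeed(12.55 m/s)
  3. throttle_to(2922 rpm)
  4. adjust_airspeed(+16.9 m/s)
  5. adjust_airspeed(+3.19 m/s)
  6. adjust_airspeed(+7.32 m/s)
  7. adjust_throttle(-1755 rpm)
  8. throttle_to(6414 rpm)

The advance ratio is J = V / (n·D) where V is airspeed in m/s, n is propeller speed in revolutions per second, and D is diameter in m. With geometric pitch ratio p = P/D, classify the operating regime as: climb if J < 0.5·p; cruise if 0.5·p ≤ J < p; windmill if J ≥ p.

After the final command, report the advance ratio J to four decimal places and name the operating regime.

J = 0.9276, regime = windmill

set_propeller: D = 0.403 m, P = 0.235 m (p = P/D = 0.583127); state ← (V=0, rpm=0)
set_airspeed(12.55): V ← 12.55 m/s
throttle_to(2922): rpm ← 2922
adjust_airspeed(+16.9): V ← 12.55 +16.9 = 29.45 m/s
adjust_airspeed(+3.19): V ← 29.45 +3.19 = 32.64 m/s
adjust_airspeed(+7.32): V ← 32.64 +7.32 = 39.96 m/s
adjust_throttle(-1755): rpm ← 2922 -1755 = 1167
throttle_to(6414): rpm ← 6414
final state: V = 39.96 m/s, rpm = 6414 → n = rpm/60 = 106.900000 rev/s
J = V / (n·D) = 39.96 / (106.900000 × 0.403) = 0.927562
regime bands: climb J<0.2916 | cruise [0.2916, 0.5831) | windmill J≥0.5831
J = 0.9276 → windmill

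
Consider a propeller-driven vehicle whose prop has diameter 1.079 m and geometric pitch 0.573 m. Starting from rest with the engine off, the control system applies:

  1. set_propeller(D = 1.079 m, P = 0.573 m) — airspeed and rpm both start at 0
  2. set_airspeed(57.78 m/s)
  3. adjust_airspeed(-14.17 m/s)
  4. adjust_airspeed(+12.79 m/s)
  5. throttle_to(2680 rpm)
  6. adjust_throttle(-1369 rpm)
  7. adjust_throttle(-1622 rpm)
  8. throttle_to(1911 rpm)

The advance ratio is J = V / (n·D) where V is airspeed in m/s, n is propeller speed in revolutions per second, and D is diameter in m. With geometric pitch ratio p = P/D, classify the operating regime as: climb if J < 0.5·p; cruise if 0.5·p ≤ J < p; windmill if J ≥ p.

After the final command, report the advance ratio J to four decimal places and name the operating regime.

J = 1.6411, regime = windmill

set_propeller: D = 1.079 m, P = 0.573 m (p = P/D = 0.531047); state ← (V=0, rpm=0)
set_airspeed(57.78): V ← 57.78 m/s
adjust_airspeed(-14.17): V ← 57.78 -14.17 = 43.61 m/s
adjust_airspeed(+12.79): V ← 43.61 +12.79 = 56.4 m/s
throttle_to(2680): rpm ← 2680
adjust_throttle(-1369): rpm ← 2680 -1369 = 1311
adjust_throttle(-1622): rpm ← 1311 -1622 = -311
throttle_to(1911): rpm ← 1911
final state: V = 56.4 m/s, rpm = 1911 → n = rpm/60 = 31.850000 rev/s
J = V / (n·D) = 56.4 / (31.850000 × 1.079) = 1.641150
regime bands: climb J<0.2655 | cruise [0.2655, 0.5310) | windmill J≥0.5310
J = 1.6411 → windmill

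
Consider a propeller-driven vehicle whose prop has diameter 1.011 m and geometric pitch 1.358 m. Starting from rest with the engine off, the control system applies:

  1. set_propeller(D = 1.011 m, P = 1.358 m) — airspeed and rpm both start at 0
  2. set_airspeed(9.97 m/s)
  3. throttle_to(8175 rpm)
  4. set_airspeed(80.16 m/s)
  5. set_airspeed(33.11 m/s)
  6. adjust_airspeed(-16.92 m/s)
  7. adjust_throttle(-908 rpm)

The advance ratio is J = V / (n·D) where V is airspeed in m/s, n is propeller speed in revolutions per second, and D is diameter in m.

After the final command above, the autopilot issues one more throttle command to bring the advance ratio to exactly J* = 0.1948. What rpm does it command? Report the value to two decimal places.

rpm = 4932.40

set_propeller: D = 1.011 m, P = 1.358 m (p = P/D = 1.343225); state ← (V=0, rpm=0)
set_airspeed(9.97): V ← 9.97 m/s
throttle_to(8175): rpm ← 8175
set_airspeed(80.16): V ← 80.16 m/s
set_airspeed(33.11): V ← 33.11 m/s
adjust_airspeed(-16.92): V ← 33.11 -16.92 = 16.19 m/s
adjust_throttle(-908): rpm ← 8175 -908 = 7267
final state: V = 16.19 m/s, rpm = 7267 → n = rpm/60 = 121.116667 rev/s
target J* = 0.1948; solve J* = V/(n·D) for n: n = V/(J*·D) = 16.19/(0.1948 × 1.011) = 82.206610 rev/s
rpm = 60·n = 4932.396615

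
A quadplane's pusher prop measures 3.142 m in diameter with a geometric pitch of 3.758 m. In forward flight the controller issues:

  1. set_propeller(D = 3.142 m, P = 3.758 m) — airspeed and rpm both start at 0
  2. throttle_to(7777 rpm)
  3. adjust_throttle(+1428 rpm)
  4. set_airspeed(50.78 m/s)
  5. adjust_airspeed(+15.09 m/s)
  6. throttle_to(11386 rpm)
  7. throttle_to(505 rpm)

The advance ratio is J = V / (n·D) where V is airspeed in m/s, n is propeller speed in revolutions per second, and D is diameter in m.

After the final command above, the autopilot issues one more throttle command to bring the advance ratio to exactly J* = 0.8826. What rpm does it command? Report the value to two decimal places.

rpm = 1425.18

set_propeller: D = 3.142 m, P = 3.758 m (p = P/D = 1.196053); state ← (V=0, rpm=0)
throttle_to(7777): rpm ← 7777
adjust_throttle(+1428): rpm ← 7777 +1428 = 9205
set_airspeed(50.78): V ← 50.78 m/s
adjust_airspeed(+15.09): V ← 50.78 +15.09 = 65.87 m/s
throttle_to(11386): rpm ← 11386
throttle_to(505): rpm ← 505
final state: V = 65.87 m/s, rpm = 505 → n = rpm/60 = 8.416667 rev/s
target J* = 0.8826; solve J* = V/(n·D) for n: n = V/(J*·D) = 65.87/(0.8826 × 3.142) = 23.752950 rev/s
rpm = 60·n = 1425.177017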